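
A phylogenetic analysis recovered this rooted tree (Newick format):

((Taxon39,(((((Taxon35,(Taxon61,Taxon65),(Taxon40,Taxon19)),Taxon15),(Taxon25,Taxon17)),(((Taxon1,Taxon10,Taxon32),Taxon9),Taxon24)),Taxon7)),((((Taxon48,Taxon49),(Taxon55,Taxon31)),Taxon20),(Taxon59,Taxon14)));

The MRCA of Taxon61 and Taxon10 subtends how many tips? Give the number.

13

The MRCA of Taxon61 and Taxon10 is the node subtending ((((Taxon35,(Taxon61,Taxon65),(Taxon40,Taxon19)),Taxon15),(Taxon25,Taxon17)),(((Taxon1,Taxon10,Taxon32),Taxon9),Taxon24)).
That clade contains 13 terminal taxa: Taxon1, Taxon10, Taxon15, Taxon17, Taxon19, Taxon24, Taxon25, Taxon32, Taxon35, Taxon40, Taxon61, Taxon65, Taxon9.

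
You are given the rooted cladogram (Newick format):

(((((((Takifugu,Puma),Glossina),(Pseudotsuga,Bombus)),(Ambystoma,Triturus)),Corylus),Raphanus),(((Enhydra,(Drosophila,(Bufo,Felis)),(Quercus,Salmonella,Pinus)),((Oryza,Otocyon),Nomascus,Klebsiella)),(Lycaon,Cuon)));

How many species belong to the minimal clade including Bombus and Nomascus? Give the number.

22

The MRCA of Bombus and Nomascus is the root, so the clade is the entire tree.
That clade contains 22 terminal taxa: Ambystoma, Bombus, Bufo, Corylus, Cuon, Drosophila, Enhydra, Felis, Glossina, Klebsiella, Lycaon, Nomascus, Oryza, Otocyon, Pinus, Pseudotsuga, Puma, Quercus, Raphanus, Salmonella, Takifugu, Triturus.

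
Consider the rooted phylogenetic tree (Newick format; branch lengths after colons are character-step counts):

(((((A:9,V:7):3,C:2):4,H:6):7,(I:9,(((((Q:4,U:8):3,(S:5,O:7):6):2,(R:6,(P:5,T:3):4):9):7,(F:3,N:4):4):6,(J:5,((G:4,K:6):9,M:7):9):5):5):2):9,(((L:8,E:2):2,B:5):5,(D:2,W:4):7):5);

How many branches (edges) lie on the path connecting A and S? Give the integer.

11

The MRCA of A and S is the node subtending ((((A,V),C),H),(I,(((((Q,U),(S,O)),(R,(P,T))),(F,N)),(J,((G,K),M))))).
From A up to that node: 4 branches. From S up to the same node: 7 branches. Total: 4 + 7 = 11.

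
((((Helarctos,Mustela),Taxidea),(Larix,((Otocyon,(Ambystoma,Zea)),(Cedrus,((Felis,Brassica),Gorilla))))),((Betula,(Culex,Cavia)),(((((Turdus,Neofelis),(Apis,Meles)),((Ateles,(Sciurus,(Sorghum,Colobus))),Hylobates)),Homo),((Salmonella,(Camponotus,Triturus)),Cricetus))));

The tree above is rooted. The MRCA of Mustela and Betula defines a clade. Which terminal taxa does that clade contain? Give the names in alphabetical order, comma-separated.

Ambystoma, Apis, Ateles, Betula, Brassica, Camponotus, Cavia, Cedrus, Colobus, Cricetus, Culex, Felis, Gorilla, Helarctos, Homo, Hylobates, Larix, Meles, Mustela, Neofelis, Otocyon, Salmonella, Sciurus, Sorghum, Taxidea, Triturus, Turdus, Zea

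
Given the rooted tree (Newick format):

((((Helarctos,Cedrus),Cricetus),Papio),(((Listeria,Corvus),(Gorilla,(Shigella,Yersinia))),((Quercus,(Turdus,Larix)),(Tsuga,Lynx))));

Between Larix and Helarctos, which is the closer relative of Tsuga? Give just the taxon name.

The MRCA of Tsuga and Larix subtends ((Quercus,(Turdus,Larix)),(Tsuga,Lynx)) (5 taxa).
The MRCA of Tsuga and Helarctos is the root, subtending the entire tree (14 taxa).
The first is nested inside the second, so Tsuga shares a more recent common ancestor with Larix.

Larix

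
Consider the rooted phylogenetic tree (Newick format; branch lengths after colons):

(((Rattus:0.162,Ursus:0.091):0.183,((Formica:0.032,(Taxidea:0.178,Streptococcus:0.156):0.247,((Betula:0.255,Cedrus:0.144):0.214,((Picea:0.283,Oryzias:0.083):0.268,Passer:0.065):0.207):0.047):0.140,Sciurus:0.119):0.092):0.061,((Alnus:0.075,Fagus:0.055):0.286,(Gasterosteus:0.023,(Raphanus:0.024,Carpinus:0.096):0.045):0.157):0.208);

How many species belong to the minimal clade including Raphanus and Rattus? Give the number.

16

The MRCA of Raphanus and Rattus is the root, so the clade is the entire tree.
That clade contains 16 terminal taxa: Alnus, Betula, Carpinus, Cedrus, Fagus, Formica, Gasterosteus, Oryzias, Passer, Picea, Raphanus, Rattus, Sciurus, Streptococcus, Taxidea, Ursus.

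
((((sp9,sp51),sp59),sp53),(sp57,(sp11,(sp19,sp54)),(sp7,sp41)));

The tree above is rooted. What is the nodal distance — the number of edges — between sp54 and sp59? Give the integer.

The MRCA of sp54 and sp59 is the root of the tree.
From sp54 up to that node: 4 branches. From sp59 up to the same node: 3 branches. Total: 4 + 3 = 7.

7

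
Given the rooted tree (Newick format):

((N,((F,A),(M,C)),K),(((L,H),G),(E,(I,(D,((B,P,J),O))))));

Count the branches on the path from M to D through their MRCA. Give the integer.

9

The MRCA of M and D is the root of the tree.
From M up to that node: 4 branches. From D up to the same node: 5 branches. Total: 4 + 5 = 9.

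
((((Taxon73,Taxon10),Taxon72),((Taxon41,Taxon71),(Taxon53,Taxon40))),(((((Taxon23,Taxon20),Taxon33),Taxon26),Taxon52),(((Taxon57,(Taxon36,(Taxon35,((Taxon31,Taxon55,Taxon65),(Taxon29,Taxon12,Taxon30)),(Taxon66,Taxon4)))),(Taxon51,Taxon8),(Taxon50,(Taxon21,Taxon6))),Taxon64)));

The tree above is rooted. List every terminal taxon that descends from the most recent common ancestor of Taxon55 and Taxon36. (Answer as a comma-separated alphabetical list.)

Taxon12, Taxon29, Taxon30, Taxon31, Taxon35, Taxon36, Taxon4, Taxon55, Taxon65, Taxon66

Tracing Taxon55: it sits inside (Taxon31,Taxon55,Taxon65).
Tracing Taxon36: it sits inside (Taxon36,(Taxon35,((Taxon31,Taxon55,Taxon65),(Taxon29,Taxon12,Taxon30)),(Taxon66,Taxon4))).
The smallest clade enclosing both is (Taxon36,(Taxon35,((Taxon31,Taxon55,Taxon65),(Taxon29,Taxon12,Taxon30)),(Taxon66,Taxon4))); the answer is its 10 terminal taxa in alphabetical order.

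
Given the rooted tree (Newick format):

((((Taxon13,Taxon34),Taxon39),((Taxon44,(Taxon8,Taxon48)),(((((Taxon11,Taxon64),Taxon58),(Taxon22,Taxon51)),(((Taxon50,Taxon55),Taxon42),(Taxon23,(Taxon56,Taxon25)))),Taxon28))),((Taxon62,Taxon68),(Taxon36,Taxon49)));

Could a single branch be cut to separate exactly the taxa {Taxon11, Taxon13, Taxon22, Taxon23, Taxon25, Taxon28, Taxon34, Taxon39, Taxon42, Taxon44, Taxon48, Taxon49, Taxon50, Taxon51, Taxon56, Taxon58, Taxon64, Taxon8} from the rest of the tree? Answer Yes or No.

The MRCA of the listed taxa is the root, so the smallest clade containing them is the whole tree.
That clade also contains Taxon36, Taxon55, Taxon62, Taxon68, which are not in the proposed group, so the group is not monophyletic.

No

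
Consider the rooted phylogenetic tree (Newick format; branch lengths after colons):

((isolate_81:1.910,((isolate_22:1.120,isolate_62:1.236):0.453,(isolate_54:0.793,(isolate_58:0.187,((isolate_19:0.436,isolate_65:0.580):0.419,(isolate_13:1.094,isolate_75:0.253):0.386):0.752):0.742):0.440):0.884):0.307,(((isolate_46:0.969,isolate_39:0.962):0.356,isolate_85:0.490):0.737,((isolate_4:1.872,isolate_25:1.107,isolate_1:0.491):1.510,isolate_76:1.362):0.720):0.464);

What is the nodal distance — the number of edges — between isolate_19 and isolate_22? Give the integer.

7

The MRCA of isolate_19 and isolate_22 is the node subtending ((isolate_22,isolate_62),(isolate_54,(isolate_58,((isolate_19,isolate_65),(isolate_13,isolate_75))))).
From isolate_19 up to that node: 5 branches. From isolate_22 up to the same node: 2 branches. Total: 5 + 2 = 7.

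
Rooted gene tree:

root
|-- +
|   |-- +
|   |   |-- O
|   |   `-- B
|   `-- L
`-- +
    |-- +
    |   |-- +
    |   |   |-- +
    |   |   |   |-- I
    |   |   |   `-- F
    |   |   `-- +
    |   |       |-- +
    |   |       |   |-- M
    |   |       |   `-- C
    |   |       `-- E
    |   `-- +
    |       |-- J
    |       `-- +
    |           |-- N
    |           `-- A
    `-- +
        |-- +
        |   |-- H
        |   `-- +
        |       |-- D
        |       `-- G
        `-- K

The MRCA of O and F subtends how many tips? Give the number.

15

The MRCA of O and F is the root, so the clade is the entire tree.
That clade contains 15 terminal taxa: A, B, C, D, E, F, G, H, I, J, K, L, M, N, O.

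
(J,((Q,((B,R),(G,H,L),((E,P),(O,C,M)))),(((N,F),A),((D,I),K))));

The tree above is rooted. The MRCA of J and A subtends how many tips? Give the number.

18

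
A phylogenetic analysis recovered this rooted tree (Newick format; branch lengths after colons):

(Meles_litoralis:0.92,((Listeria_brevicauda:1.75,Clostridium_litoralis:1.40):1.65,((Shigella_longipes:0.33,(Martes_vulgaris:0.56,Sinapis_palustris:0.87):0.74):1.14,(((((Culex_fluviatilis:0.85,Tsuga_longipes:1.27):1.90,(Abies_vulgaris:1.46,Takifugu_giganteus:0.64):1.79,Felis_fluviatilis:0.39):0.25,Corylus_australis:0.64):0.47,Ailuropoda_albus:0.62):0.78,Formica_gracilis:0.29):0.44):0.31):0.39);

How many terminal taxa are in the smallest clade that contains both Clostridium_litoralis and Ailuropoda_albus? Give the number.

13

The MRCA of Clostridium_litoralis and Ailuropoda_albus is the node subtending ((Listeria_brevicauda,Clostridium_litoralis),((Shigella_longipes,(Martes_vulgaris,Sinapis_palustris)),(((((Culex_fluviatilis,Tsuga_longipes),(Abies_vulgaris,Takifugu_giganteus),Felis_fluviatilis),Corylus_australis),Ailuropoda_albus),Formica_gracilis))).
That clade contains 13 terminal taxa: Abies_vulgaris, Ailuropoda_albus, Clostridium_litoralis, Corylus_australis, Culex_fluviatilis, Felis_fluviatilis, Formica_gracilis, Listeria_brevicauda, Martes_vulgaris, Shigella_longipes, Sinapis_palustris, Takifugu_giganteus, Tsuga_longipes.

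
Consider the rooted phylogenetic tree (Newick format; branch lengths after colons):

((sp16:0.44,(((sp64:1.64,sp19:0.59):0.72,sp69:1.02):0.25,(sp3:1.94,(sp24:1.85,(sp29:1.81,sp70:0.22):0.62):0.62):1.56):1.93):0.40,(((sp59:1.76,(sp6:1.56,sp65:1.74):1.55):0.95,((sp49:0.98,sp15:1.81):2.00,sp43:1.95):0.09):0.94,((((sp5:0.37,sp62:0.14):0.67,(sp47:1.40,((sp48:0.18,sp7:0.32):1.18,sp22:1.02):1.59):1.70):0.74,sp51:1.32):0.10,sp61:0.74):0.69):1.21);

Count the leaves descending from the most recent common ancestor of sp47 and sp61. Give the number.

The MRCA of sp47 and sp61 is the node subtending ((((sp5,sp62),(sp47,((sp48,sp7),sp22))),sp51),sp61).
That clade contains 8 terminal taxa: sp22, sp47, sp48, sp5, sp51, sp61, sp62, sp7.

8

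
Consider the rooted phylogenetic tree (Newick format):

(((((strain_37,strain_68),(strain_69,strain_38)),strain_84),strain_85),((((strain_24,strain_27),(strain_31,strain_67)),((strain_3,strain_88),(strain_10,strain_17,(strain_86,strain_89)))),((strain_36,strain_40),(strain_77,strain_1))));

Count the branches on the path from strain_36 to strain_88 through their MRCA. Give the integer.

7

The MRCA of strain_36 and strain_88 is the node subtending ((((strain_24,strain_27),(strain_31,strain_67)),((strain_3,strain_88),(strain_10,strain_17,(strain_86,strain_89)))),((strain_36,strain_40),(strain_77,strain_1))).
From strain_36 up to that node: 3 branches. From strain_88 up to the same node: 4 branches. Total: 3 + 4 = 7.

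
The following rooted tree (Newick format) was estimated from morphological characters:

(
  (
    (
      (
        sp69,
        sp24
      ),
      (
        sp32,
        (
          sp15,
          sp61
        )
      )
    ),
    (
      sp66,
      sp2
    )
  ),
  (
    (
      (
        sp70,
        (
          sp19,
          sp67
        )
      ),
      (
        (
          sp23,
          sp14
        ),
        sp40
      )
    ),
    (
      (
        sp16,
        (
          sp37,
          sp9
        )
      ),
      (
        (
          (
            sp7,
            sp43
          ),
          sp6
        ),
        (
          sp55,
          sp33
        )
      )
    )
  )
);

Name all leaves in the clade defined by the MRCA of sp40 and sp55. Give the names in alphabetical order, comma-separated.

sp14, sp16, sp19, sp23, sp33, sp37, sp40, sp43, sp55, sp6, sp67, sp7, sp70, sp9

Tracing sp40: it sits inside ((sp23,sp14),sp40).
Tracing sp55: it sits inside (sp55,sp33).
The smallest clade enclosing both is (((sp70,(sp19,sp67)),((sp23,sp14),sp40)),((sp16,(sp37,sp9)),(((sp7,sp43),sp6),(sp55,sp33)))); the answer is its 14 terminal taxa in alphabetical order.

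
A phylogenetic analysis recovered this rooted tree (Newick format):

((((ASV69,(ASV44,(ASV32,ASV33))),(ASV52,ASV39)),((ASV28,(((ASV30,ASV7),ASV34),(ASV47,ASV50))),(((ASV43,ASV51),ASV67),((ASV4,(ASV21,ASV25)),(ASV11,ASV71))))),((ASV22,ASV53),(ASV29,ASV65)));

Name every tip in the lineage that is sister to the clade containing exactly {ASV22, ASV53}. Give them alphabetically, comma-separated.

The clade containing exactly {ASV22, ASV53} attaches to the tree at the node subtending ((ASV22,ASV53),(ASV29,ASV65)).
The other lineage descending from that same node — the sister group — is (ASV29,ASV65); its 2 tips in alphabetical order are the answer.

ASV29, ASV65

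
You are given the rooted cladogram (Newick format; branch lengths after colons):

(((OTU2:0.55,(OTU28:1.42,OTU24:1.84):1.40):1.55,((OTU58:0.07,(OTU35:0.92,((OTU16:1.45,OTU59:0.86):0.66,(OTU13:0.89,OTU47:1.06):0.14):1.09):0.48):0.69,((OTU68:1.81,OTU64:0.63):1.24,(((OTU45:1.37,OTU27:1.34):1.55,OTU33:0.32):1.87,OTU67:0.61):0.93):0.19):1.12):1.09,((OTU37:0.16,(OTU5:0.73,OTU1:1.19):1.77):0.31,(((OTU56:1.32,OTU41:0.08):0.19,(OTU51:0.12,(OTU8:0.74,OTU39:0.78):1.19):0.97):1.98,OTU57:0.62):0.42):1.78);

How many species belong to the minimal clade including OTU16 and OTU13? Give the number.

4

The MRCA of OTU16 and OTU13 is the node subtending ((OTU16,OTU59),(OTU13,OTU47)).
That clade contains 4 terminal taxa: OTU13, OTU16, OTU47, OTU59.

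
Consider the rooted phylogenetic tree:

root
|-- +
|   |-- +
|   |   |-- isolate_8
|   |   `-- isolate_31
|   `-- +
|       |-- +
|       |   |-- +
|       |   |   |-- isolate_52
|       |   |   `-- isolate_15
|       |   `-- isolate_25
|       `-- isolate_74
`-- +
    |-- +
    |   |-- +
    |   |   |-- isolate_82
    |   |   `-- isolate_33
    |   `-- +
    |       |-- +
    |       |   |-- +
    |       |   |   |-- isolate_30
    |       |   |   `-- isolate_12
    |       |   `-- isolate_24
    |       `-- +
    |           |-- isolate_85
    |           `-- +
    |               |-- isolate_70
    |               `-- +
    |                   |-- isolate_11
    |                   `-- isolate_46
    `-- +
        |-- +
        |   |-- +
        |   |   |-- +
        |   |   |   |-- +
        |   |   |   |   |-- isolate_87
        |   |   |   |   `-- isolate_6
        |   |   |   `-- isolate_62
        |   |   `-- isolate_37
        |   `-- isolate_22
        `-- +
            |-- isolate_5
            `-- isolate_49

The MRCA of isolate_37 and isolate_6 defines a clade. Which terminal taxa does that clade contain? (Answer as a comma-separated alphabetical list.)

isolate_37, isolate_6, isolate_62, isolate_87

Tracing isolate_37: it sits inside (((isolate_87,isolate_6),isolate_62),isolate_37).
Tracing isolate_6: it sits inside (isolate_87,isolate_6).
The smallest clade enclosing both is (((isolate_87,isolate_6),isolate_62),isolate_37); the answer is its 4 terminal taxa in alphabetical order.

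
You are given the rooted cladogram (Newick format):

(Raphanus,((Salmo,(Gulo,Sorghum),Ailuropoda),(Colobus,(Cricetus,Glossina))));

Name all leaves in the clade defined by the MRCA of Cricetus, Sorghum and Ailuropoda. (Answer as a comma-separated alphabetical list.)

Ailuropoda, Colobus, Cricetus, Glossina, Gulo, Salmo, Sorghum

Tracing Cricetus: it sits inside (Cricetus,Glossina).
Tracing Sorghum: it sits inside (Gulo,Sorghum).
Tracing Ailuropoda: it sits inside (Salmo,(Gulo,Sorghum),Ailuropoda).
The smallest clade enclosing all 3 is ((Salmo,(Gulo,Sorghum),Ailuropoda),(Colobus,(Cricetus,Glossina))); the answer is its 7 terminal taxa in alphabetical order.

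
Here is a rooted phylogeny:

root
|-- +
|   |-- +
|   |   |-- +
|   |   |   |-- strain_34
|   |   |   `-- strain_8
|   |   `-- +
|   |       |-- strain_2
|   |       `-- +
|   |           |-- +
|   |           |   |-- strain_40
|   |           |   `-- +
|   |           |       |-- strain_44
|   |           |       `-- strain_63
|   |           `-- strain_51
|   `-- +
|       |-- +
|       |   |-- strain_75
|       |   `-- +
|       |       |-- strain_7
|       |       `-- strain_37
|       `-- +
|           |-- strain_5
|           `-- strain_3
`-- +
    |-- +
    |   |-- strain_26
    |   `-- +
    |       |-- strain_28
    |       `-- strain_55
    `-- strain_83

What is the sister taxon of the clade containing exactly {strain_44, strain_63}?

strain_40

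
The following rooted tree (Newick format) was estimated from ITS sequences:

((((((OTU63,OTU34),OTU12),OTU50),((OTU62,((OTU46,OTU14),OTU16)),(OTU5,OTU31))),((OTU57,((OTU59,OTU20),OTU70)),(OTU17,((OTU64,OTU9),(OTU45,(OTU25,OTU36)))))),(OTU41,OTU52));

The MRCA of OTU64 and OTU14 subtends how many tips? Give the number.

The MRCA of OTU64 and OTU14 is the node subtending (((((OTU63,OTU34),OTU12),OTU50),((OTU62,((OTU46,OTU14),OTU16)),(OTU5,OTU31))),((OTU57,((OTU59,OTU20),OTU70)),(OTU17,((OTU64,OTU9),(OTU45,(OTU25,OTU36)))))).
That clade contains 20 terminal taxa: OTU12, OTU14, OTU16, OTU17, OTU20, OTU25, OTU31, OTU34, OTU36, OTU45, OTU46, OTU5, OTU50, OTU57, OTU59, OTU62, OTU63, OTU64, OTU70, OTU9.

20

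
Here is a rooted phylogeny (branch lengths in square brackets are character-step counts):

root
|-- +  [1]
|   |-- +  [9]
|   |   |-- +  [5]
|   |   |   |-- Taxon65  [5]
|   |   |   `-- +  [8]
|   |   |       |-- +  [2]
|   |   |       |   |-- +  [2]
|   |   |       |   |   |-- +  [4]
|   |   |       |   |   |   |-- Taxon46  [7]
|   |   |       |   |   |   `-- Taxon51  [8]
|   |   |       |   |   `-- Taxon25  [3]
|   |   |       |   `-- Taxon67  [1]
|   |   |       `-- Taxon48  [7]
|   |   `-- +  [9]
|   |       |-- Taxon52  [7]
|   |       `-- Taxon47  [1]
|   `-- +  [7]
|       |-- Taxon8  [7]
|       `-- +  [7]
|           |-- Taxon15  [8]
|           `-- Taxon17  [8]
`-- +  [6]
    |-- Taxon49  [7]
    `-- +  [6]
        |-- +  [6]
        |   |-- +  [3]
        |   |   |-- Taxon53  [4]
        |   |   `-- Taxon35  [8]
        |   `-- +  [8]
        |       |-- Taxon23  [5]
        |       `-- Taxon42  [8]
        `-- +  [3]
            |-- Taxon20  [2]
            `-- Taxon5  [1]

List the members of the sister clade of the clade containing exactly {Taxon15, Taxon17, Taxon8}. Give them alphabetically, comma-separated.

Taxon25, Taxon46, Taxon47, Taxon48, Taxon51, Taxon52, Taxon65, Taxon67

The clade containing exactly {Taxon15, Taxon17, Taxon8} attaches to the tree at the node subtending (((Taxon65,((((Taxon46,Taxon51),Taxon25),Taxon67),Taxon48)),(Taxon52,Taxon47)),(Taxon8,(Taxon15,Taxon17))).
The other lineage descending from that same node — the sister group — is ((Taxon65,((((Taxon46,Taxon51),Taxon25),Taxon67),Taxon48)),(Taxon52,Taxon47)); its 8 tips in alphabetical order are the answer.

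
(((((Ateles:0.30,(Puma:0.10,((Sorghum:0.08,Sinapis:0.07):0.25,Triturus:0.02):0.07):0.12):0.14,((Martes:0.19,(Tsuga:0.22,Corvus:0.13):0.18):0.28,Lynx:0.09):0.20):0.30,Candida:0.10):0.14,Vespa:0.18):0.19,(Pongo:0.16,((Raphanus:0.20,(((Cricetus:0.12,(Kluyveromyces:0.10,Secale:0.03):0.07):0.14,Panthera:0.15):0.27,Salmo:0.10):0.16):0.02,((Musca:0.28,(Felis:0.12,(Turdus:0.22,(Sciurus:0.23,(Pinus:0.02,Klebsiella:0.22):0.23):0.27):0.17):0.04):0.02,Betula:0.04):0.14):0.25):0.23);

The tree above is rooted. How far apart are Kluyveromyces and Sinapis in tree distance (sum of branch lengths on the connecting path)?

The path runs Kluyveromyces → … → MRCA → … → Sinapis; the MRCA is the root of the tree.
Branch lengths along that path: 0.10 + 0.07 + 0.14 + 0.27 + 0.16 + 0.02 + 0.25 + 0.23 + 0.19 + 0.14 + 0.30 + 0.14 + 0.12 + 0.07 + 0.25 + 0.07 = 2.52.

2.52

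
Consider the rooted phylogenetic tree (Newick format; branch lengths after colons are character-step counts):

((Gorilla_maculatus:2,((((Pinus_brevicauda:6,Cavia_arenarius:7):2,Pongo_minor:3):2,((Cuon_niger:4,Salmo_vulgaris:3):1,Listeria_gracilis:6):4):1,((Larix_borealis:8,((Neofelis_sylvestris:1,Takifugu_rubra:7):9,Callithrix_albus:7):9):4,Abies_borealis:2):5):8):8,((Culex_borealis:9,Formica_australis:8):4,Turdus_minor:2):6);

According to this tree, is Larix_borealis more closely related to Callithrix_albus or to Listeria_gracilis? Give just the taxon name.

Callithrix_albus

The MRCA of Larix_borealis and Callithrix_albus subtends (Larix_borealis,((Neofelis_sylvestris,Takifugu_rubra),Callithrix_albus)) (4 taxa).
The MRCA of Larix_borealis and Listeria_gracilis subtends ((((Pinus_brevicauda,Cavia_arenarius),Pongo_minor),((Cuon_niger,Salmo_vulgaris),Listeria_gracilis)),((Larix_borealis,((Neofelis_sylvestris,Takifugu_rubra),Callithrix_albus)),Abies_borealis)) (11 taxa).
The first is nested inside the second, so Larix_borealis shares a more recent common ancestor with Callithrix_albus.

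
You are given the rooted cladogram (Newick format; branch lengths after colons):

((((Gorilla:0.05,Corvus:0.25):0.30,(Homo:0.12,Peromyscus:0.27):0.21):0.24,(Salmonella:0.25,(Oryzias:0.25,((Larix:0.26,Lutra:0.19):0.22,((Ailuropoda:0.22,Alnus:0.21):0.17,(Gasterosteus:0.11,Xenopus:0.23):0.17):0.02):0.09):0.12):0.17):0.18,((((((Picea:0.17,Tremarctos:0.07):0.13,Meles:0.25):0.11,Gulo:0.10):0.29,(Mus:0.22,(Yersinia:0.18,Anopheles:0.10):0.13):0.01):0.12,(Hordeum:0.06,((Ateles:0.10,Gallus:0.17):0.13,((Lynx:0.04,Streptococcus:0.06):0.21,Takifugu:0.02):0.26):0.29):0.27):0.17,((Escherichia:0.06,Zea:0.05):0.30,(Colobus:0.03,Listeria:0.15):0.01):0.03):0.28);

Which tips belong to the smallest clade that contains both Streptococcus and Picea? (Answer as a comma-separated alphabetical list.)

Anopheles, Ateles, Gallus, Gulo, Hordeum, Lynx, Meles, Mus, Picea, Streptococcus, Takifugu, Tremarctos, Yersinia

Tracing Streptococcus: it sits inside (Lynx,Streptococcus).
Tracing Picea: it sits inside (Picea,Tremarctos).
The smallest clade enclosing both is (((((Picea,Tremarctos),Meles),Gulo),(Mus,(Yersinia,Anopheles))),(Hordeum,((Ateles,Gallus),((Lynx,Streptococcus),Takifugu)))); the answer is its 13 terminal taxa in alphabetical order.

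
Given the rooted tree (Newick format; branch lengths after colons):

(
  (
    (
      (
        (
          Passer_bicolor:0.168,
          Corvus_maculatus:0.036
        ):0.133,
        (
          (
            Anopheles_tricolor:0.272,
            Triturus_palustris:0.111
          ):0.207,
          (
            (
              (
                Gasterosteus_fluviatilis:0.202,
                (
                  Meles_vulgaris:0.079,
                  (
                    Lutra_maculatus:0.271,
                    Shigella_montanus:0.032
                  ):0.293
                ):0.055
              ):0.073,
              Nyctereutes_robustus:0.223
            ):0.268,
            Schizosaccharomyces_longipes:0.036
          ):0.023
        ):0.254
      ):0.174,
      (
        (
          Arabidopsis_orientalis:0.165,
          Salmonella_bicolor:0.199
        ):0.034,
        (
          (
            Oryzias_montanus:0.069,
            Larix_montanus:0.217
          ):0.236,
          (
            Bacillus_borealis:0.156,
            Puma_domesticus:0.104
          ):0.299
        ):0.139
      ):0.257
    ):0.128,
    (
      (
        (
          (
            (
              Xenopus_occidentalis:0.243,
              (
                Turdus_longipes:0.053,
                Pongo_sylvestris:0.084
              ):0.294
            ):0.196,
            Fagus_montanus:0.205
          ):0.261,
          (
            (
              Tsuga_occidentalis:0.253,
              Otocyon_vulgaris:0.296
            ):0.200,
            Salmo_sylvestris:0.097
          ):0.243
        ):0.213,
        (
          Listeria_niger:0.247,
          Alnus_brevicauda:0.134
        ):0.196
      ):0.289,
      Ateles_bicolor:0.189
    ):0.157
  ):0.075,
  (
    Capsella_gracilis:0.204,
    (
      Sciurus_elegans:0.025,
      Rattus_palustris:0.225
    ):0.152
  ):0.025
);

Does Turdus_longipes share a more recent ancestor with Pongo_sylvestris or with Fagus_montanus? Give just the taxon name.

The MRCA of Turdus_longipes and Pongo_sylvestris subtends (Turdus_longipes,Pongo_sylvestris) (2 taxa).
The MRCA of Turdus_longipes and Fagus_montanus subtends ((Xenopus_occidentalis,(Turdus_longipes,Pongo_sylvestris)),Fagus_montanus) (4 taxa).
The first is nested inside the second, so Turdus_longipes shares a more recent common ancestor with Pongo_sylvestris.

Pongo_sylvestris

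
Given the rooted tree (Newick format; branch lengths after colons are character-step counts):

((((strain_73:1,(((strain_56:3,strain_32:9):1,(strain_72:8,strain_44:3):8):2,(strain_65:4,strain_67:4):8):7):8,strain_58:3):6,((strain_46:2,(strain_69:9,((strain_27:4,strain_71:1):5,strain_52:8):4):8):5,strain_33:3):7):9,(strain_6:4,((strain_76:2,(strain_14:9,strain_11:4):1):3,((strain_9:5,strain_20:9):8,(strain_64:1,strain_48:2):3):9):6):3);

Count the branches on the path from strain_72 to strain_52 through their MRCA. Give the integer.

11

The MRCA of strain_72 and strain_52 is the node subtending (((strain_73,(((strain_56,strain_32),(strain_72,strain_44)),(strain_65,strain_67))),strain_58),((strain_46,(strain_69,((strain_27,strain_71),strain_52))),strain_33)).
From strain_72 up to that node: 6 branches. From strain_52 up to the same node: 5 branches. Total: 6 + 5 = 11.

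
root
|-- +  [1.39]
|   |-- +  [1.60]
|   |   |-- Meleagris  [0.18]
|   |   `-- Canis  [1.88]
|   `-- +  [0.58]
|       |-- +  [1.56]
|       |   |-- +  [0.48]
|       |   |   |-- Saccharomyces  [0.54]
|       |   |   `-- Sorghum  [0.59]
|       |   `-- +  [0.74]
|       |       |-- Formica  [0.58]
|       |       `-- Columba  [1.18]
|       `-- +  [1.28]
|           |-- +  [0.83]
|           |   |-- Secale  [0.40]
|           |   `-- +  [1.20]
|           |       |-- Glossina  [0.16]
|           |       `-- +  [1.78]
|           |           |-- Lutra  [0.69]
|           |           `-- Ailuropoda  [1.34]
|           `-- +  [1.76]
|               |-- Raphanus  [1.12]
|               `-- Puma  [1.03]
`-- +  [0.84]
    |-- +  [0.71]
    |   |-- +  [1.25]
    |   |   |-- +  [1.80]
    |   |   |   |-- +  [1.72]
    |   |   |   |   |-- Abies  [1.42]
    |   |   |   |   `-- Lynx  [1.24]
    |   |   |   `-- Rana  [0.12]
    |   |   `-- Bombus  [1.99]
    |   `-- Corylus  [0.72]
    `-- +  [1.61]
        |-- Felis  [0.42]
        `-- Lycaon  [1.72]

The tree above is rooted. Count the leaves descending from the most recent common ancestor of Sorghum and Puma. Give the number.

10

The MRCA of Sorghum and Puma is the node subtending (((Saccharomyces,Sorghum),(Formica,Columba)),((Secale,(Glossina,(Lutra,Ailuropoda))),(Raphanus,Puma))).
That clade contains 10 terminal taxa: Ailuropoda, Columba, Formica, Glossina, Lutra, Puma, Raphanus, Saccharomyces, Secale, Sorghum.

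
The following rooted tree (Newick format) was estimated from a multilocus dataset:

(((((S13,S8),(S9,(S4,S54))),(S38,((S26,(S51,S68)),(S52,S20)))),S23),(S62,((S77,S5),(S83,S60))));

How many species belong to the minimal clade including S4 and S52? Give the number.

11

The MRCA of S4 and S52 is the node subtending (((S13,S8),(S9,(S4,S54))),(S38,((S26,(S51,S68)),(S52,S20)))).
That clade contains 11 terminal taxa: S13, S20, S26, S38, S4, S51, S52, S54, S68, S8, S9.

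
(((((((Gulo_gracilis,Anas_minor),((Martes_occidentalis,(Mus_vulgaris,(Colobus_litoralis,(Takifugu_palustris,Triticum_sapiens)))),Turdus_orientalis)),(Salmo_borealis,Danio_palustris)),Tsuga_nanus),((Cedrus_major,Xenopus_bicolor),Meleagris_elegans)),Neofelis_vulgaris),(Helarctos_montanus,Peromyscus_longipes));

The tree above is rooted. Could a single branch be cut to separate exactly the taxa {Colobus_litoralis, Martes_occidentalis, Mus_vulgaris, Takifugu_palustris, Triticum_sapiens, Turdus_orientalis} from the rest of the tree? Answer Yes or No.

Yes

The most recent common ancestor of these taxa subtends ((Martes_occidentalis,(Mus_vulgaris,(Colobus_litoralis,(Takifugu_palustris,Triticum_sapiens)))),Turdus_orientalis).
That clade has exactly 6 tips — every listed taxon and nothing else — so the group is monophyletic.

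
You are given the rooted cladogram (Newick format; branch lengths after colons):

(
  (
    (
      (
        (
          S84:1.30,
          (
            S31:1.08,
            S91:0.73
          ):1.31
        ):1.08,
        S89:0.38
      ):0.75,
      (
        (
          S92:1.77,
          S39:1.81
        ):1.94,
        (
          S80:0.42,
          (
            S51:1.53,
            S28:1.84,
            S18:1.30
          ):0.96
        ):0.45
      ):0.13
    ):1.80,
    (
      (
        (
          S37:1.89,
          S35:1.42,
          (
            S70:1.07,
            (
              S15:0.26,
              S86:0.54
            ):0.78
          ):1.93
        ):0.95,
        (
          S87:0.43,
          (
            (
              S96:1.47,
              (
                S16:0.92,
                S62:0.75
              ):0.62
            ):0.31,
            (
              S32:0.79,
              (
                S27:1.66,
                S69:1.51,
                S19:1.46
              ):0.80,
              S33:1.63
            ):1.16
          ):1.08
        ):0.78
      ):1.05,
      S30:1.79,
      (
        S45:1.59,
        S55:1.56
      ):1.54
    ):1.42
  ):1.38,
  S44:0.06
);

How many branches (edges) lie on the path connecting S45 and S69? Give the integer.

8

The MRCA of S45 and S69 is the node subtending (((S37,S35,(S70,(S15,S86))),(S87,((S96,(S16,S62)),(S32,(S27,S69,S19),S33)))),S30,(S45,S55)).
From S45 up to that node: 2 branches. From S69 up to the same node: 6 branches. Total: 2 + 6 = 8.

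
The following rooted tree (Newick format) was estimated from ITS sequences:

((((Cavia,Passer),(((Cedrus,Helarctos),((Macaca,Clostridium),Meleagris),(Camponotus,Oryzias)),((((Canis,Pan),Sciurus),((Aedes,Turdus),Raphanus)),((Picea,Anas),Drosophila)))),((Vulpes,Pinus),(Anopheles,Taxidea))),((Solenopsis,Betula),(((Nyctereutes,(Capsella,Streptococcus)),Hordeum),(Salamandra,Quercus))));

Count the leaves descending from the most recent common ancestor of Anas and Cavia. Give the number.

18

The MRCA of Anas and Cavia is the node subtending ((Cavia,Passer),(((Cedrus,Helarctos),((Macaca,Clostridium),Meleagris),(Camponotus,Oryzias)),((((Canis,Pan),Sciurus),((Aedes,Turdus),Raphanus)),((Picea,Anas),Drosophila)))).
That clade contains 18 terminal taxa: Aedes, Anas, Camponotus, Canis, Cavia, Cedrus, Clostridium, Drosophila, Helarctos, Macaca, Meleagris, Oryzias, Pan, Passer, Picea, Raphanus, Sciurus, Turdus.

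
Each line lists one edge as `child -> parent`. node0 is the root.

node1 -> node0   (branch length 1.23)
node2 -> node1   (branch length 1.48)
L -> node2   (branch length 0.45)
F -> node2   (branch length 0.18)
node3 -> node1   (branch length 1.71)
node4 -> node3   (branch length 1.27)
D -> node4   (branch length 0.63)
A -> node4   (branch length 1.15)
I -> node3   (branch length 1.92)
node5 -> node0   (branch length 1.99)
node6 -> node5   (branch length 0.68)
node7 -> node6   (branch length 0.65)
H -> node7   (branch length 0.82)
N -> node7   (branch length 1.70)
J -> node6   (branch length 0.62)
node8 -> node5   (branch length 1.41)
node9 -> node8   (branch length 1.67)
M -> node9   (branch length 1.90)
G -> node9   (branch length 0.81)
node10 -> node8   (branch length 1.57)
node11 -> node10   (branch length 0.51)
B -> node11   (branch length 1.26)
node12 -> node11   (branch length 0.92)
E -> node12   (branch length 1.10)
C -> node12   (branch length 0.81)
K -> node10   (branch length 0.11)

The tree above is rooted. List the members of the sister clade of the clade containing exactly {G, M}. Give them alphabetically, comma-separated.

The clade containing exactly {G, M} attaches to the tree at the node subtending ((M,G),((B,(E,C)),K)).
The other lineage descending from that same node — the sister group — is ((B,(E,C)),K); its 4 tips in alphabetical order are the answer.

B, C, E, K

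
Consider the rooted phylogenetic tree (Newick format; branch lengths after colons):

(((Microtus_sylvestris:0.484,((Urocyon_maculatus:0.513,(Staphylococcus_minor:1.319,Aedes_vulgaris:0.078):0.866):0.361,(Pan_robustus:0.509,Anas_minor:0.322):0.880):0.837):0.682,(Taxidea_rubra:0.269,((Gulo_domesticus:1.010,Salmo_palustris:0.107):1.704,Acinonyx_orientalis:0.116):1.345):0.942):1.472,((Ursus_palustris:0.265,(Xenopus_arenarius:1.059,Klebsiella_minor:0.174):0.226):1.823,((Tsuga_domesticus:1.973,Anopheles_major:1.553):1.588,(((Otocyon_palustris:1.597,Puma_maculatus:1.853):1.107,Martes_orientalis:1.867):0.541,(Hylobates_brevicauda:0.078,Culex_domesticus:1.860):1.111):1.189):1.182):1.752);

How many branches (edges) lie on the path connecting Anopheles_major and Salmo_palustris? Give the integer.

9

The MRCA of Anopheles_major and Salmo_palustris is the root of the tree.
From Anopheles_major up to that node: 4 branches. From Salmo_palustris up to the same node: 5 branches. Total: 4 + 5 = 9.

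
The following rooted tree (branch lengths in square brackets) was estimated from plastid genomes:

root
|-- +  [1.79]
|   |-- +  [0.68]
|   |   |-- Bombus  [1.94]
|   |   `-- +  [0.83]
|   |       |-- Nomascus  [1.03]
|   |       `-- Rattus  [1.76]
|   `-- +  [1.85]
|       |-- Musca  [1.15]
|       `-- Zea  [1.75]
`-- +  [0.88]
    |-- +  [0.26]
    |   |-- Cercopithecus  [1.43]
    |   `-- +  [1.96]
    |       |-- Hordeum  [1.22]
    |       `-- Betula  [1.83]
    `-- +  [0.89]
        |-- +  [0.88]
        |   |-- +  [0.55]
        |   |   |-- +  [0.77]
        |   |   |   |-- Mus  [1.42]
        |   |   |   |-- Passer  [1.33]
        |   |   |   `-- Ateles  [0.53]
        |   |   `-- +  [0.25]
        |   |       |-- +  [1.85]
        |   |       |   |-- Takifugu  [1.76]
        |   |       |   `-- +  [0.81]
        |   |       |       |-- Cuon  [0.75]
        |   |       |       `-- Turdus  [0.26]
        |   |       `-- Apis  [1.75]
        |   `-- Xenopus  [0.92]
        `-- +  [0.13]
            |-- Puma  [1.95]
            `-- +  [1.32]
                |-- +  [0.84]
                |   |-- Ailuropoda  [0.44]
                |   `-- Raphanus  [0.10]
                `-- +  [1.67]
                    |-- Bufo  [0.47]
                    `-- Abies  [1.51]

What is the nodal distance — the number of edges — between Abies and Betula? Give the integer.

8

The MRCA of Abies and Betula is the node subtending ((Cercopithecus,(Hordeum,Betula)),((((Mus,Passer,Ateles),((Takifugu,(Cuon,Turdus)),Apis)),Xenopus),(Puma,((Ailuropoda,Raphanus),(Bufo,Abies))))).
From Abies up to that node: 5 branches. From Betula up to the same node: 3 branches. Total: 5 + 3 = 8.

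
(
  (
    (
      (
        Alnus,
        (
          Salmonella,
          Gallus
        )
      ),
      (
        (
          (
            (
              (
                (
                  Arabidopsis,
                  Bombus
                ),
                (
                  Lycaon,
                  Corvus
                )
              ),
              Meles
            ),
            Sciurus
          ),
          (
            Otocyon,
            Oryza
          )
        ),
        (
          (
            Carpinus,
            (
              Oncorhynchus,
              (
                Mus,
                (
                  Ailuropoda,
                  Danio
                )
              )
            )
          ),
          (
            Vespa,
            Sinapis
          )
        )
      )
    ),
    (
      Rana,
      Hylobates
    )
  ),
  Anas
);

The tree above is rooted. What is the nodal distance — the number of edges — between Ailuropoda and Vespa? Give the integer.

7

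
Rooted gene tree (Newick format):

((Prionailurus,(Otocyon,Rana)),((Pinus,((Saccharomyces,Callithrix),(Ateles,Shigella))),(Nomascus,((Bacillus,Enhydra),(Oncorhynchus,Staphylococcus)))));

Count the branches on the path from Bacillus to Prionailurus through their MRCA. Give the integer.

7

The MRCA of Bacillus and Prionailurus is the root of the tree.
From Bacillus up to that node: 5 branches. From Prionailurus up to the same node: 2 branches. Total: 5 + 2 = 7.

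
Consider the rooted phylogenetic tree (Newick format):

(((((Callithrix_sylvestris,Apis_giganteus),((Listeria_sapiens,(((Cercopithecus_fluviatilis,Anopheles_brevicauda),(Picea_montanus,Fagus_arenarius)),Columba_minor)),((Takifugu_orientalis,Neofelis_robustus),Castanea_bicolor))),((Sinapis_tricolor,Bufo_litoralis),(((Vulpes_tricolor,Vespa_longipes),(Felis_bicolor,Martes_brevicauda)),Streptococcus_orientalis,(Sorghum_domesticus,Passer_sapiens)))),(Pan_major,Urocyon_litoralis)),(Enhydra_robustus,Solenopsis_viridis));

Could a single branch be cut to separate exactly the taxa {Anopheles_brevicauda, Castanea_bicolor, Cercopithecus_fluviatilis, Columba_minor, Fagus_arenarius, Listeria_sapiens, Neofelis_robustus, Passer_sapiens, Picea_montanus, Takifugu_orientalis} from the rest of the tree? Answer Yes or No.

No

The MRCA of the listed taxa subtends (((Callithrix_sylvestris,Apis_giganteus),((Listeria_sapiens,(((Cercopithecus_fluviatilis,Anopheles_brevicauda),(Picea_montanus,Fagus_arenarius)),Columba_minor)),((Takifugu_orientalis,Neofelis_robustus),Castanea_bicolor))),((Sinapis_tricolor,Bufo_litoralis),(((Vulpes_tricolor,Vespa_longipes),(Felis_bicolor,Martes_brevicauda)),Streptococcus_orientalis,(Sorghum_domesticus,Passer_sapiens)))).
That clade also contains Apis_giganteus, Bufo_litoralis, Callithrix_sylvestris, Felis_bicolor, Martes_brevicauda, Sinapis_tricolor, Sorghum_domesticus, Streptococcus_orientalis, Vespa_longipes, Vulpes_tricolor, which are not in the proposed group, so the group is not monophyletic.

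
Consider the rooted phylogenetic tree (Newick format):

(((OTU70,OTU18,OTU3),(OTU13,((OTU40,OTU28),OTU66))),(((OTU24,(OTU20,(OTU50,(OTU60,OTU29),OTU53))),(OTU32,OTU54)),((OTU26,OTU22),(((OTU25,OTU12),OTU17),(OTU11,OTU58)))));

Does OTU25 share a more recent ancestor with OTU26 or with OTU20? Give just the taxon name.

OTU26

The MRCA of OTU25 and OTU26 subtends ((OTU26,OTU22),(((OTU25,OTU12),OTU17),(OTU11,OTU58))) (7 taxa).
The MRCA of OTU25 and OTU20 subtends (((OTU24,(OTU20,(OTU50,(OTU60,OTU29),OTU53))),(OTU32,OTU54)),((OTU26,OTU22),(((OTU25,OTU12),OTU17),(OTU11,OTU58)))) (15 taxa).
The first is nested inside the second, so OTU25 shares a more recent common ancestor with OTU26.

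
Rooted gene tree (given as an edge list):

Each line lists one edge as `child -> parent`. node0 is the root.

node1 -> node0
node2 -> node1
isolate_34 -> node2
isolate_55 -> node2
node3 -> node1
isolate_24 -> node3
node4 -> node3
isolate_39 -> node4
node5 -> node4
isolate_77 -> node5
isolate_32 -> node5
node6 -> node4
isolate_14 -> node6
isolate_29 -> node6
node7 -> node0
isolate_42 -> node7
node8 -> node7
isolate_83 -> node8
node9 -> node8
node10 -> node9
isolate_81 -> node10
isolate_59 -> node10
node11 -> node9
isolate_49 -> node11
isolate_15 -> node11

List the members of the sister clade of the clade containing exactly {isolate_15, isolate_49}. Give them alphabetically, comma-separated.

The clade containing exactly {isolate_15, isolate_49} attaches to the tree at the node subtending ((isolate_81,isolate_59),(isolate_49,isolate_15)).
The other lineage descending from that same node — the sister group — is (isolate_81,isolate_59); its 2 tips in alphabetical order are the answer.

isolate_59, isolate_81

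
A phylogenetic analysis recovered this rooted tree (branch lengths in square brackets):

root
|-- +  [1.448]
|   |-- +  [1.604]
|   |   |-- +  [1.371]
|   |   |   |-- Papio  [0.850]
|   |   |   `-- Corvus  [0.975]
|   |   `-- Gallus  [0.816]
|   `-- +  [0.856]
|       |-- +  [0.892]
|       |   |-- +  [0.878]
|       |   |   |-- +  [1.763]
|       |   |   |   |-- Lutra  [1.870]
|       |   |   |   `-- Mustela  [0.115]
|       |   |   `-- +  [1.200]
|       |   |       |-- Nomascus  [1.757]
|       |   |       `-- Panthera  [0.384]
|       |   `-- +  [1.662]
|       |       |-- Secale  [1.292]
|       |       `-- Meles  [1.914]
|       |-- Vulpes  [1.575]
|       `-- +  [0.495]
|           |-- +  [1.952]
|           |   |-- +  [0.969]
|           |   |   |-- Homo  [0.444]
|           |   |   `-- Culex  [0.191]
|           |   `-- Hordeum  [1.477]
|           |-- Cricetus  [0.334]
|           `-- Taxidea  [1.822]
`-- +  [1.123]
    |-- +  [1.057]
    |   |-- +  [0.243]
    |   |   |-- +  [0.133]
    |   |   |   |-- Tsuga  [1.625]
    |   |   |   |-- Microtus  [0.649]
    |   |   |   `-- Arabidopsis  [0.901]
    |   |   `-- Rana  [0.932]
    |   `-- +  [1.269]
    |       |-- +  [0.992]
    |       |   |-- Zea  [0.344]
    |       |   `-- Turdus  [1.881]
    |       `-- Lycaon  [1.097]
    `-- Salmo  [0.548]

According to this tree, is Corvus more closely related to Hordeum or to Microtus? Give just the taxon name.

The MRCA of Corvus and Hordeum subtends (((Papio,Corvus),Gallus),((((Lutra,Mustela),(Nomascus,Panthera)),(Secale,Meles)),Vulpes,(((Homo,Culex),Hordeum),Cricetus,Taxidea))) (15 taxa).
The MRCA of Corvus and Microtus is the root, subtending the entire tree (23 taxa).
The first is nested inside the second, so Corvus shares a more recent common ancestor with Hordeum.

Hordeum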